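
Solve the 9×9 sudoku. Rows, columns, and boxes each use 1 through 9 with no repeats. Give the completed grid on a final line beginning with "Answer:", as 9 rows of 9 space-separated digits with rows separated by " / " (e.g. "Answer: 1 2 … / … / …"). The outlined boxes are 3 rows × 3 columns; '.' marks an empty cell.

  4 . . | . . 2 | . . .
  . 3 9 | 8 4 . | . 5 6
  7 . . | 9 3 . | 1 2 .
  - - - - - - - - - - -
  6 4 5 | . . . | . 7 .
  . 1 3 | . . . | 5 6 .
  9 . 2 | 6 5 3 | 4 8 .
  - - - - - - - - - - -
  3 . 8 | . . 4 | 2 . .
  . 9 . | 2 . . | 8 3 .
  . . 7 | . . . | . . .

Step 1. [r4c4∈{1}] r4c4's peers cover all but 1. So r4c4=1.
Step 2. [r3c3∈{6}] r3c3's peers cover all but 6 ⇒ r3c3=6.
Step 3. [r1c5∈{1,6,7}] row 1 places 6 nowhere but r1c5, so r1c5=6.
Step 4. [r8c6∈{1,5,6,7}] 6 has one home in row 8: r8c6 ⇒ r8c6=6.
Step 5. [r1c8∈{9}] nothing but 9 survives at r1c8 ⇒ r1c8=9.
Step 6. [r7c8∈{1}] only 1 remains possible at r7c8. So r7c8=1.
Step 7. [r2c7∈{7}] nothing but 7 survives at r2c7, so r2c7=7.
Step 8. [r5c6∈{7,8,9}] r5c6 is the only open cell in col 6 admitting 7 ⇒ r5c6=7.
Step 9. [r3c9∈{4,8}] row 3 places 4 nowhere but r3c9. So r3c9=4.
Step 10. [r9c2∈{2,5,6}] in col 2, 2 fits only at r9c2. So r9c2=2.
Step 11. [r3c6∈{5}] r3c6's peers cover all but 5, so r3c6=5.
Step 12. [r1c2∈{5,8}] r1c2 is the only open cell in row 1 admitting 5. So r1c2=5.
Step 13. [r2c6∈{1}] r2c6's peers cover all but 1 ⇒ r2c6=1.
Step 14. [r1c7∈{3}] only 3 remains possible at r1c7, so r1c7=3.
Step 15. [r4c7∈{9}] r4c7's peers cover all but 9, so r4c7=9.
Step 16. [r9c6∈{8,9}] col 6 places 9 nowhere but r9c6 ⇒ r9c6=9.
Step 17. [r9c9∈{5}] r9c9's peers cover all but 5, so r9c9=5.
Step 18. [r7c5∈{7}] r7c5 is down to just 7 ⇒ r7c5=7.
Step 19. [r8c5∈{1}] r8c5 has the single candidate 1, so r8c5=1.
Step 20. [r4c6∈{8}] r4c6 has the single candidate 8 ⇒ r4c6=8.
Step 21. [r5c9∈{2}] r5c9 is down to just 2, so r5c9=2.
Step 22. [r9c4∈{3}] only 3 remains possible at r9c4. So r9c4=3.
Step 23. [r7c2∈{6}] r7c2 is down to just 6. So r7c2=6.
Step 24. [r5c4∈{4}] r5c4's peers cover all but 4. So r5c4=4.
Step 25. [r1c3∈{1}] r1c3's peers cover all but 1 ⇒ r1c3=1.
Step 26. [r1c4∈{7}] nothing but 7 survives at r1c4, so r1c4=7.
Step 27. [r9c7∈{6}] only 6 remains possible at r9c7 ⇒ r9c7=6.
Step 28. [r3c2∈{8}] nothing but 8 survives at r3c2, so r3c2=8.
Step 29. [r2c1∈{2}] nothing but 2 survives at r2c1. So r2c1=2.
Step 30. [r9c5∈{8}] r9c5's peers cover all but 8 ⇒ r9c5=8.
Step 31. [r1c9∈{8}] r1c9's peers cover all but 8. So r1c9=8.
Step 32. [r5c1∈{8}] r5c1's peers cover all but 8 ⇒ r5c1=8.
Step 33. [r9c1∈{1}] only 1 remains possible at r9c1. So r9c1=1.
Step 34. [r8c1∈{5}] nothing but 5 survives at r8c1, so r8c1=5.
Step 35. [r7c4∈{5}] r7c4's peers cover all but 5. So r7c4=5.
Step 36. [r4c5∈{2}] r4c5 is down to just 2. So r4c5=2.
Step 37. [r6c2∈{7}] r6c2 has the single candidate 7. So r6c2=7.
Step 38. [r8c3∈{4}] r8c3's peers cover all but 4 ⇒ r8c3=4.
Step 39. [r9c8∈{4}] only 4 remains possible at r9c8, so r9c8=4.
Step 40. [r7c9∈{9}] r7c9 has the single candidate 9. So r7c9=9.
Step 41. [r5c5∈{9}] nothing but 9 survives at r5c5. So r5c5=9.
Step 42. [r4c9∈{3}] r4c9's peers cover all but 3 ⇒ r4c9=3.
Step 43. [r8c9∈{7}] r8c9 has the single candidate 7, so r8c9=7.
Step 44. [r6c9∈{1}] r6c9 is down to just 1, so r6c9=1.

Answer: 4 5 1 7 6 2 3 9 8 / 2 3 9 8 4 1 7 5 6 / 7 8 6 9 3 5 1 2 4 / 6 4 5 1 2 8 9 7 3 / 8 1 3 4 9 7 5 6 2 / 9 7 2 6 5 3 4 8 1 / 3 6 8 5 7 4 2 1 9 / 5 9 4 2 1 6 8 3 7 / 1 2 7 3 8 9 6 4 5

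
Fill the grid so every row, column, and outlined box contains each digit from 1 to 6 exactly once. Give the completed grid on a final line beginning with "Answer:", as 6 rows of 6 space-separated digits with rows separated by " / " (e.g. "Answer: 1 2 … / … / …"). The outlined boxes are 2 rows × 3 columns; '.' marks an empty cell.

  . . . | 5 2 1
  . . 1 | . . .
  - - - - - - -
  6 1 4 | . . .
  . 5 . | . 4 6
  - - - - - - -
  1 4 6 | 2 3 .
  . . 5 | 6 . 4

Step 1. [r1c3∈{3}] only 3 remains possible at r1c3. So r1c3=3.
Step 2. [r4c1∈{2,3}] r4c1 is the only open cell in box 3 admitting 3. So r4c1=3.
Step 3. [r2c1∈{2,4,5}] row 2 places 5 nowhere but r2c1. So r2c1=5.
Step 4. [r2c2∈{2,6}] r2c2 is the only open cell in row 2 admitting 2 ⇒ r2c2=2.
Step 5. [r3c4∈{3}] r3c4 is down to just 3. So r3c4=3.
Step 6. [r3c6∈{2,5}] in row 3, 2 fits only at r3c6, so r3c6=2.
Step 7. [r1c2∈{6}] only 6 remains possible at r1c2 ⇒ r1c2=6.
Step 8. [r4c3∈{2}] nothing but 2 survives at r4c3, so r4c3=2.
Step 9. [r2c6∈{3}] nothing but 3 survives at r2c6 ⇒ r2c6=3.
Step 10. [r2c5∈{6}] r2c5 is down to just 6 ⇒ r2c5=6.
Step 11. [r1c1∈{4}] only 4 remains possible at r1c1. So r1c1=4.
Step 12. [r4c4∈{1}] only 1 remains possible at r4c4 ⇒ r4c4=1.
Step 13. [r3c5∈{5}] nothing but 5 survives at r3c5, so r3c5=5.
Step 14. [r6c5∈{1}] r6c5 is down to just 1 ⇒ r6c5=1.
Step 15. [r6c1∈{2}] r6c1 has the single candidate 2. So r6c1=2.
Step 16. [r6c2∈{3}] nothing but 3 survives at r6c2, so r6c2=3.
Step 17. [r5c6∈{5}] nothing but 5 survives at r5c6. So r5c6=5.
Step 18. [r2c4∈{4}] r2c4 has the single candidate 4. So r2c4=4.

Answer: 4 6 3 5 2 1 / 5 2 1 4 6 3 / 6 1 4 3 5 2 / 3 5 2 1 4 6 / 1 4 6 2 3 5 / 2 3 5 6 1 4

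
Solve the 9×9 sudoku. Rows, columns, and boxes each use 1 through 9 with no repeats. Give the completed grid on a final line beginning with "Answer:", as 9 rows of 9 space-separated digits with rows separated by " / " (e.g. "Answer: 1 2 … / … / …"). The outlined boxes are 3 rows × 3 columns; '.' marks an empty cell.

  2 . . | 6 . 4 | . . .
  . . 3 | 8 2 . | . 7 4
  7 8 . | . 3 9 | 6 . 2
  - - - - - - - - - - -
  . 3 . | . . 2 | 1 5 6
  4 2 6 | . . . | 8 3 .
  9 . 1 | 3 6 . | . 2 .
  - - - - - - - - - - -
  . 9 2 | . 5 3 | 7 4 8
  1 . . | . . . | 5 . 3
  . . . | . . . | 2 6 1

Step 1. [r6c6∈{5,7,8}] across row 6, 8 lands solely at r6c6, so r6c6=8.
Step 2. [r9c6∈{7}] r9c6 has the single candidate 7 ⇒ r9c6=7.
Step 3. [r1c3∈{5,9}] col 3 places 9 nowhere but r1c3. So r1c3=9.
Step 4. [r6c2∈{5,7}] 5 has one home in row 6: r6c2. So r6c2=5.
Step 5. [r9c2∈{4}] r9c2 has the single candidate 4 ⇒ r9c2=4.
Step 6. [r9c4∈{9}] r9c4 is down to just 9. So r9c4=9.
Step 7. [r4c3∈{7,8}] in box 4, 7 fits only at r4c3, so r4c3=7.
Step 8. [r5c4∈{1,5,7}] r5c4 is the only open cell in col 4 admitting 7, so r5c4=7.
Step 9. [r3c4∈{1,5}] r3c4 is the only open cell in col 4 admitting 5, so r3c4=5.
Step 10. [r2c6∈{1}] nothing but 1 survives at r2c6 ⇒ r2c6=1.
Step 11. [r8c3∈{8}] r8c3's peers cover all but 8 ⇒ r8c3=8.
Step 12. [r4c4∈{4}] nothing but 4 survives at r4c4. So r4c4=4.
Step 13. [r7c1∈{6}] r7c1 has the single candidate 6. So r7c1=6.
Step 14. [r9c3∈{5}] r9c3's peers cover all but 5, so r9c3=5.
Step 15. [r1c8∈{1,8}] r1c8 is the only open cell in row 1 admitting 8, so r1c8=8.
Step 16. [r5c9∈{9}] only 9 remains possible at r5c9, so r5c9=9.
Step 17. [r8c4∈{2}] r8c4's peers cover all but 2 ⇒ r8c4=2.
Step 18. [r1c9∈{5}] nothing but 5 survives at r1c9. So r1c9=5.
Step 19. [r4c5∈{9}] only 9 remains possible at r4c5. So r4c5=9.
Step 20. [r4c1∈{8}] nothing but 8 survives at r4c1. So r4c1=8.
Step 21. [r8c5∈{4}] nothing but 4 survives at r8c5, so r8c5=4.
Step 22. [r5c6∈{5}] r5c6's peers cover all but 5. So r5c6=5.
Step 23. [r1c2∈{1}] nothing but 1 survives at r1c2 ⇒ r1c2=1.
Step 24. [r8c2∈{7}] r8c2 has the single candidate 7, so r8c2=7.
Step 25. [r6c7∈{4}] r6c7's peers cover all but 4. So r6c7=4.
Step 26. [r8c8∈{9}] r8c8 has the single candidate 9, so r8c8=9.
Step 27. [r7c4∈{1}] r7c4's peers cover all but 1. So r7c4=1.
Step 28. [r2c7∈{9}] only 9 remains possible at r2c7 ⇒ r2c7=9.
Step 29. [r2c2∈{6}] nothing but 6 survives at r2c2 ⇒ r2c2=6.
Step 30. [r8c6∈{6}] r8c6's peers cover all but 6, so r8c6=6.
Step 31. [r9c1∈{3}] only 3 remains possible at r9c1. So r9c1=3.
Step 32. [r6c9∈{7}] r6c9's peers cover all but 7, so r6c9=7.
Step 33. [r5c5∈{1}] nothing but 1 survives at r5c5 ⇒ r5c5=1.
Step 34. [r1c7∈{3}] r1c7 has the single candidate 3, so r1c7=3.
Step 35. [r3c3∈{4}] r3c3's peers cover all but 4 ⇒ r3c3=4.
Step 36. [r9c5∈{8}] nothing but 8 survives at r9c5 ⇒ r9c5=8.
Step 37. [r3c8∈{1}] only 1 remains possible at r3c8 ⇒ r3c8=1.
Step 38. [r2c1∈{5}] r2c1 has the single candidate 5. So r2c1=5.
Step 39. [r1c5∈{7}] r1c5's peers cover all but 7 ⇒ r1c5=7.

Answer: 2 1 9 6 7 4 3 8 5 / 5 6 3 8 2 1 9 7 4 / 7 8 4 5 3 9 6 1 2 / 8 3 7 4 9 2 1 5 6 / 4 2 6 7 1 5 8 3 9 / 9 5 1 3 6 8 4 2 7 / 6 9 2 1 5 3 7 4 8 / 1 7 8 2 4 6 5 9 3 / 3 4 5 9 8 7 2 6 1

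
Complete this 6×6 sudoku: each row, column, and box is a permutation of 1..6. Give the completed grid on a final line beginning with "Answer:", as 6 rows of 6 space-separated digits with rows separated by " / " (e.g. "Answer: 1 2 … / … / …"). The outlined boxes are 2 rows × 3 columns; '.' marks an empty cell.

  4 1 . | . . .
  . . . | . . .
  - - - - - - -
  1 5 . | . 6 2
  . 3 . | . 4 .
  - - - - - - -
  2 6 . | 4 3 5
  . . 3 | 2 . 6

Step 1. [r2c1∈{3,5,6}] across col 1, 3 lands solely at r2c1. So r2c1=3.
Step 2. [r2c2∈{2}] only 2 remains possible at r2c2. So r2c2=2.
Step 3. [r4c4∈{1,5}] row 4 places 5 nowhere but r4c4, so r4c4=5.
Step 4. [r2c4∈{1,6}] across col 4, 1 lands solely at r2c4, so r2c4=1.
Step 5. [r2c3∈{5,6}] 6 has one home in row 2: r2c3 ⇒ r2c3=6.
Step 6. [r2c5∈{5}] only 5 remains possible at r2c5 ⇒ r2c5=5.
Step 7. [r3c4∈{3}] r3c4 has the single candidate 3 ⇒ r3c4=3.
Step 8. [r6c5∈{1}] nothing but 1 survives at r6c5, so r6c5=1.
Step 9. [r4c1∈{6}] only 6 remains possible at r4c1. So r4c1=6.
Step 10. [r2c6∈{4}] r2c6 has the single candidate 4, so r2c6=4.
Step 11. [r3c3∈{4}] nothing but 4 survives at r3c3 ⇒ r3c3=4.
Step 12. [r1c6∈{3}] only 3 remains possible at r1c6 ⇒ r1c6=3.
Step 13. [r6c1∈{5}] r6c1 is down to just 5. So r6c1=5.
Step 14. [r5c3∈{1}] nothing but 1 survives at r5c3 ⇒ r5c3=1.
Step 15. [r1c4∈{6}] r1c4 is down to just 6, so r1c4=6.
Step 16. [r4c6∈{1}] r4c6 has the single candidate 1. So r4c6=1.
Step 17. [r6c2∈{4}] only 4 remains possible at r6c2. So r6c2=4.
Step 18. [r1c3∈{5}] r1c3's peers cover all but 5. So r1c3=5.
Step 19. [r4c3∈{2}] r4c3's peers cover all but 2, so r4c3=2.
Step 20. [r1c5∈{2}] only 2 remains possible at r1c5. So r1c5=2.

Answer: 4 1 5 6 2 3 / 3 2 6 1 5 4 / 1 5 4 3 6 2 / 6 3 2 5 4 1 / 2 6 1 4 3 5 / 5 4 3 2 1 6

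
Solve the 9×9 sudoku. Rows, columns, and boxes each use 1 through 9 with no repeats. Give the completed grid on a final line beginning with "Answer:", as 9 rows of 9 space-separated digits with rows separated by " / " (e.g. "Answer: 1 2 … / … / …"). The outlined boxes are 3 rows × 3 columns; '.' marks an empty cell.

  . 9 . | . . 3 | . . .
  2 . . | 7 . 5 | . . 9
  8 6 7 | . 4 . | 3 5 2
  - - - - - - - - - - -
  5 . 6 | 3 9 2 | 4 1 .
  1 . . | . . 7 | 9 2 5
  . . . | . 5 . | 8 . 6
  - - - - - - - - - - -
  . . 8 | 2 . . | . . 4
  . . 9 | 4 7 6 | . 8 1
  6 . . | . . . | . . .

Step 1. [r8c1∈{3}] only 3 remains possible at r8c1 ⇒ r8c1=3.
Step 2. [r9c4∈{1,5,8,9}] 5 has one home in col 4: r9c4, so r9c4=5.
Step 3. [r2c5∈{1,6,8}] r2c5 is the only open cell in row 2 admitting 8 ⇒ r2c5=8.
Step 4. [r7c1∈{7}] r7c1 has the single candidate 7, so r7c1=7.
Step 5. [r6c8∈{3,7}] r6c8 is the only open cell in box 6 admitting 3. So r6c8=3.
Step 6. [r1c1∈{4}] r1c1's peers cover all but 4 ⇒ r1c1=4.
Step 7. [r6c6∈{1,4}] col 6 places 4 nowhere but r6c6 ⇒ r6c6=4.
Step 8. [r4c9∈{7}] nothing but 7 survives at r4c9, so r4c9=7.
Step 9. [r1c5∈{1,2,6}] 2 has one home in row 1: r1c5 ⇒ r1c5=2.
Step 10. [r1c4∈{1,6}] in box 2, 6 fits only at r1c4. So r1c4=6.
Step 11. [r3c4∈{1,9}] in col 4, 9 fits only at r3c4, so r3c4=9.
Step 12. [r3c6∈{1}] r3c6 is down to just 1, so r3c6=1.
Step 13. [r6c3∈{2}] only 2 remains possible at r6c3, so r6c3=2.
Step 14. [r7c6∈{9}] only 9 remains possible at r7c6. So r7c6=9.
Step 15. [r7c8∈{6}] nothing but 6 survives at r7c8. So r7c8=6.
Step 16. [r7c5∈{1,3}] row 7 places 3 nowhere but r7c5, so r7c5=3.
Step 17. [r7c2∈{1,5}] row 7 places 1 nowhere but r7c2, so r7c2=1.
Step 18. [r8c2∈{2,5}] in col 2, 5 fits only at r8c2. So r8c2=5.
Step 19. [r2c2∈{3}] r2c2 has the single candidate 3. So r2c2=3.
Step 20. [r9c2∈{2,4}] 2 has one home in col 2: r9c2, so r9c2=2.
Step 21. [r2c3∈{1}] only 1 remains possible at r2c3. So r2c3=1.
Step 22. [r9c7∈{7}] r9c7 is down to just 7, so r9c7=7.
Step 23. [r5c2∈{4,8}] col 2 places 4 nowhere but r5c2, so r5c2=4.
Step 24. [r9c8∈{9}] r9c8 is down to just 9 ⇒ r9c8=9.
Step 25. [r6c4∈{1}] r6c4 has the single candidate 1 ⇒ r6c4=1.
Step 26. [r2c8∈{4}] r2c8 has the single candidate 4 ⇒ r2c8=4.
Step 27. [r9c3∈{4}] r9c3's peers cover all but 4, so r9c3=4.
Step 28. [r9c5∈{1}] r9c5 is down to just 1, so r9c5=1.
Step 29. [r1c8∈{7}] r1c8 has the single candidate 7. So r1c8=7.
Step 30. [r5c3∈{3}] nothing but 3 survives at r5c3 ⇒ r5c3=3.
Step 31. [r5c4∈{8}] r5c4 has the single candidate 8. So r5c4=8.
Step 32. [r9c9∈{3}] nothing but 3 survives at r9c9. So r9c9=3.
Step 33. [r1c9∈{8}] r1c9 is down to just 8, so r1c9=8.
Step 34. [r1c3∈{5}] r1c3 is down to just 5 ⇒ r1c3=5.
Step 35. [r5c5∈{6}] r5c5's peers cover all but 6. So r5c5=6.
Step 36. [r4c2∈{8}] r4c2 is down to just 8. So r4c2=8.
Step 37. [r6c1∈{9}] nothing but 9 survives at r6c1. So r6c1=9.
Step 38. [r8c7∈{2}] r8c7 is down to just 2. So r8c7=2.
Step 39. [r9c6∈{8}] nothing but 8 survives at r9c6, so r9c6=8.
Step 40. [r1c7∈{1}] only 1 remains possible at r1c7, so r1c7=1.
Step 41. [r7c7∈{5}] nothing but 5 survives at r7c7 ⇒ r7c7=5.
Step 42. [r6c2∈{7}] r6c2 is down to just 7, so r6c2=7.
Step 43. [r2c7∈{6}] r2c7 has the single candidate 6 ⇒ r2c7=6.

Answer: 4 9 5 6 2 3 1 7 8 / 2 3 1 7 8 5 6 4 9 / 8 6 7 9 4 1 3 5 2 / 5 8 6 3 9 2 4 1 7 / 1 4 3 8 6 7 9 2 5 / 9 7 2 1 5 4 8 3 6 / 7 1 8 2 3 9 5 6 4 / 3 5 9 4 7 6 2 8 1 / 6 2 4 5 1 8 7 9 3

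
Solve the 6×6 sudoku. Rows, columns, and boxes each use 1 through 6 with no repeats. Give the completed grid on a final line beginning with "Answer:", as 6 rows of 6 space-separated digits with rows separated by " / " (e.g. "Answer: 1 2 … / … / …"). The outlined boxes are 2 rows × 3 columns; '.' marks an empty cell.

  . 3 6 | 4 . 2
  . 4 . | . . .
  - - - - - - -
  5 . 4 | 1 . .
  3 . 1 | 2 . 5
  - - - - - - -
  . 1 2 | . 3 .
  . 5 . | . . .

Step 1. [r6c4∈{6}] only 6 remains possible at r6c4 ⇒ r6c4=6.
Step 2. [r3c5∈{6}] r3c5 has the single candidate 6. So r3c5=6.
Step 3. [r5c6∈{4}] r5c6 is down to just 4, so r5c6=4.
Step 4. [r1c5∈{1,5}] r1c5 is the only open cell in row 1 admitting 5, so r1c5=5.
Step 5. [r2c5∈{1}] r2c5's peers cover all but 1, so r2c5=1.
Step 6. [r3c6∈{3}] r3c6's peers cover all but 3, so r3c6=3.
Step 7. [r6c3∈{3}] nothing but 3 survives at r6c3 ⇒ r6c3=3.
Step 8. [r5c4∈{5}] r5c4 has the single candidate 5 ⇒ r5c4=5.
Step 9. [r5c1∈{6}] only 6 remains possible at r5c1 ⇒ r5c1=6.
Step 10. [r4c2∈{6}] nothing but 6 survives at r4c2 ⇒ r4c2=6.
Step 11. [r3c2∈{2}] r3c2 has the single candidate 2. So r3c2=2.
Step 12. [r6c1∈{4}] r6c1 has the single candidate 4. So r6c1=4.
Step 13. [r2c3∈{5}] nothing but 5 survives at r2c3. So r2c3=5.
Step 14. [r1c1∈{1}] nothing but 1 survives at r1c1, so r1c1=1.
Step 15. [r2c4∈{3}] r2c4 has the single candidate 3, so r2c4=3.
Step 16. [r6c6∈{1}] only 1 remains possible at r6c6. So r6c6=1.
Step 17. [r2c1∈{2}] r2c1 is down to just 2 ⇒ r2c1=2.
Step 18. [r4c5∈{4}] only 4 remains possible at r4c5, so r4c5=4.
Step 19. [r6c5∈{2}] r6c5 is down to just 2, so r6c5=2.
Step 20. [r2c6∈{6}] r2c6 has the single candidate 6. So r2c6=6.

Answer: 1 3 6 4 5 2 / 2 4 5 3 1 6 / 5 2 4 1 6 3 / 3 6 1 2 4 5 / 6 1 2 5 3 4 / 4 5 3 6 2 1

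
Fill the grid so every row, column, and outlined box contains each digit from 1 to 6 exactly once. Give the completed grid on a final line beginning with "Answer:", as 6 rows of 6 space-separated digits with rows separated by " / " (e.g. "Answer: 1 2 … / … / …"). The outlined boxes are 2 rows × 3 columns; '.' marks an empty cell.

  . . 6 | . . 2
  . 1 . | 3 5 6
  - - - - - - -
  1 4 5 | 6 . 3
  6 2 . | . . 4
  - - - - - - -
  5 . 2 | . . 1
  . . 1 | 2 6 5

Step 1. [r6c2∈{3}] nothing but 3 survives at r6c2, so r6c2=3.
Step 2. [r5c4∈{4}] r5c4 is down to just 4, so r5c4=4.
Step 3. [r2c3∈{4}] nothing but 4 survives at r2c3. So r2c3=4.
Step 4. [r4c5∈{1}] r4c5 has the single candidate 1, so r4c5=1.
Step 5. [r1c1∈{3}] only 3 remains possible at r1c1, so r1c1=3.
Step 6. [r2c1∈{2}] only 2 remains possible at r2c1 ⇒ r2c1=2.
Step 7. [r5c2∈{6}] only 6 remains possible at r5c2, so r5c2=6.
Step 8. [r4c3∈{3}] nothing but 3 survives at r4c3 ⇒ r4c3=3.
Step 9. [r3c5∈{2}] nothing but 2 survives at r3c5. So r3c5=2.
Step 10. [r6c1∈{4}] r6c1 is down to just 4 ⇒ r6c1=4.
Step 11. [r1c4∈{1}] r1c4 has the single candidate 1. So r1c4=1.
Step 12. [r1c2∈{5}] nothing but 5 survives at r1c2 ⇒ r1c2=5.
Step 13. [r4c4∈{5}] only 5 remains possible at r4c4. So r4c4=5.
Step 14. [r1c5∈{4}] r1c5's peers cover all but 4. So r1c5=4.
Step 15. [r5c5∈{3}] r5c5 is down to just 3 ⇒ r5c5=3.

Answer: 3 5 6 1 4 2 / 2 1 4 3 5 6 / 1 4 5 6 2 3 / 6 2 3 5 1 4 / 5 6 2 4 3 1 / 4 3 1 2 6 5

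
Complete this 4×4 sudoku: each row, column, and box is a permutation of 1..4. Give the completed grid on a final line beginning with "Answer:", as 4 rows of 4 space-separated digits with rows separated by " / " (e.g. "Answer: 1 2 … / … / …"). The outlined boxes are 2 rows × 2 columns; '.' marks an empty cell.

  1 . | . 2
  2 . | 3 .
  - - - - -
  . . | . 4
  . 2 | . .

Step 1. [r3c1∈{3}] r3c1 is down to just 3 ⇒ r3c1=3.
Step 2. [r4c3∈{1}] r4c3's peers cover all but 1, so r4c3=1.
Step 3. [r1c3∈{4}] r1c3's peers cover all but 4, so r1c3=4.
Step 4. [r1c2∈{3}] nothing but 3 survives at r1c2 ⇒ r1c2=3.
Step 5. [r3c2∈{1}] r3c2 is down to just 1, so r3c2=1.
Step 6. [r3c3∈{2}] r3c3 is down to just 2. So r3c3=2.
Step 7. [r4c1∈{4}] r4c1 is down to just 4. So r4c1=4.
Step 8. [r2c2∈{4}] nothing but 4 survives at r2c2. So r2c2=4.
Step 9. [r4c4∈{3}] r4c4's peers cover all but 3 ⇒ r4c4=3.
Step 10. [r2c4∈{1}] r2c4 has the single candidate 1. So r2c4=1.

Answer: 1 3 4 2 / 2 4 3 1 / 3 1 2 4 / 4 2 1 3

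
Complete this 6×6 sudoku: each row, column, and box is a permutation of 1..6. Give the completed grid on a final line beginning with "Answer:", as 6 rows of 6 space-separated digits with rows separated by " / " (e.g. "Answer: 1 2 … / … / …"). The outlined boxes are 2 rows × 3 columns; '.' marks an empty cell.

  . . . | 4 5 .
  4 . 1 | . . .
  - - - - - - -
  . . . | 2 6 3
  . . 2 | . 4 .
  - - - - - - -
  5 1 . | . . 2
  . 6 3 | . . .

Step 1. [r2c2∈{2,3,5}] row 2 places 5 nowhere but r2c2 ⇒ r2c2=5.
Step 2. [r1c6∈{1,6}] across row 1, 1 lands solely at r1c6, so r1c6=1.
Step 3. [r4c4∈{1,5}] r4c4 is the only open cell in box 4 admitting 1, so r4c4=1.
Step 4. [r4c1∈{3,6}] row 4 places 6 nowhere but r4c1. So r4c1=6.
Step 5. [r5c4∈{3,6}] 6 has one home in row 5: r5c4 ⇒ r5c4=6.
Step 6. [r1c2∈{2,3}] r1c2 is the only open cell in col 2 admitting 2. So r1c2=2.
Step 7. [r5c3∈{4}] nothing but 4 survives at r5c3 ⇒ r5c3=4.
Step 8. [r4c6∈{5}] r4c6 is down to just 5 ⇒ r4c6=5.
Step 9. [r2c5∈{2,3}] in row 2, 2 fits only at r2c5, so r2c5=2.
Step 10. [r1c1∈{3}] r1c1 has the single candidate 3. So r1c1=3.
Step 11. [r1c3∈{6}] r1c3's peers cover all but 6. So r1c3=6.
Step 12. [r2c4∈{3}] r2c4's peers cover all but 3. So r2c4=3.
Step 13. [r6c1∈{2}] nothing but 2 survives at r6c1, so r6c1=2.
Step 14. [r3c3∈{5}] only 5 remains possible at r3c3 ⇒ r3c3=5.
Step 15. [r5c5∈{3}] r5c5's peers cover all but 3. So r5c5=3.
Step 16. [r3c2∈{4}] r3c2 has the single candidate 4, so r3c2=4.
Step 17. [r3c1∈{1}] only 1 remains possible at r3c1 ⇒ r3c1=1.
Step 18. [r6c5∈{1}] r6c5's peers cover all but 1 ⇒ r6c5=1.
Step 19. [r2c6∈{6}] nothing but 6 survives at r2c6, so r2c6=6.
Step 20. [r4c2∈{3}] r4c2 has the single candidate 3, so r4c2=3.
Step 21. [r6c4∈{5}] r6c4 is down to just 5 ⇒ r6c4=5.
Step 22. [r6c6∈{4}] r6c6 is down to just 4 ⇒ r6c6=4.

Answer: 3 2 6 4 5 1 / 4 5 1 3 2 6 / 1 4 5 2 6 3 / 6 3 2 1 4 5 / 5 1 4 6 3 2 / 2 6 3 5 1 4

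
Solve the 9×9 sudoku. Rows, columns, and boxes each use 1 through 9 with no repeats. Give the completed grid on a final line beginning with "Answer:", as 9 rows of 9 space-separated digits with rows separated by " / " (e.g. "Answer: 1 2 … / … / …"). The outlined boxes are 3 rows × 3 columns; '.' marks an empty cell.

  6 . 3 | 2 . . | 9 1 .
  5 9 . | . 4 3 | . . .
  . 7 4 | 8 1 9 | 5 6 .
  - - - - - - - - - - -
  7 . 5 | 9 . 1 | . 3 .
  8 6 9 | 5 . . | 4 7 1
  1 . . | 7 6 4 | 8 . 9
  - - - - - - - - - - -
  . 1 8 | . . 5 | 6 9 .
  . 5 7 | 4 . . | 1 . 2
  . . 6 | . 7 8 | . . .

Step 1. [r9c8∈{4,5}] r9c8 is the only open cell in col 8 admitting 4 ⇒ r9c8=4.
Step 2. [r9c7∈{3}] r9c7 is down to just 3. So r9c7=3.
Step 3. [r6c3∈{2}] r6c3 is down to just 2. So r6c3=2.
Step 4. [r7c5∈{2,3}] across box 8, 2 lands solely at r7c5, so r7c5=2.
Step 5. [r2c7∈{2,7}] in col 7, 7 fits only at r2c7, so r2c7=7.
Step 6. [r9c1∈{2,9}] row 9 places 9 nowhere but r9c1. So r9c1=9.
Step 7. [r8c1∈{3}] r8c1 is down to just 3 ⇒ r8c1=3.
Step 8. [r2c9∈{8}] nothing but 8 survives at r2c9, so r2c9=8.
Step 9. [r2c3∈{1}] r2c3's peers cover all but 1, so r2c3=1.
Step 10. [r9c2∈{2}] r9c2 is down to just 2 ⇒ r9c2=2.
Step 11. [r6c2∈{3}] r6c2 has the single candidate 3. So r6c2=3.
Step 12. [r1c6∈{7}] nothing but 7 survives at r1c6. So r1c6=7.
Step 13. [r1c5∈{5}] only 5 remains possible at r1c5, so r1c5=5.
Step 14. [r5c5∈{3}] r5c5 has the single candidate 3, so r5c5=3.
Step 15. [r8c6∈{6}] r8c6 is down to just 6. So r8c6=6.
Step 16. [r4c7∈{2}] r4c7's peers cover all but 2, so r4c7=2.
Step 17. [r9c4∈{1}] nothing but 1 survives at r9c4, so r9c4=1.
Step 18. [r8c8∈{8}] r8c8 has the single candidate 8 ⇒ r8c8=8.
Step 19. [r6c8∈{5}] only 5 remains possible at r6c8 ⇒ r6c8=5.
Step 20. [r2c8∈{2}] only 2 remains possible at r2c8 ⇒ r2c8=2.
Step 21. [r7c4∈{3}] only 3 remains possible at r7c4, so r7c4=3.
Step 22. [r3c1∈{2}] r3c1 is down to just 2 ⇒ r3c1=2.
Step 23. [r1c2∈{8}] only 8 remains possible at r1c2. So r1c2=8.
Step 24. [r1c9∈{4}] r1c9 has the single candidate 4 ⇒ r1c9=4.
Step 25. [r4c9∈{6}] r4c9 is down to just 6 ⇒ r4c9=6.
Step 26. [r7c1∈{4}] nothing but 4 survives at r7c1, so r7c1=4.
Step 27. [r9c9∈{5}] r9c9's peers cover all but 5. So r9c9=5.
Step 28. [r8c5∈{9}] r8c5 has the single candidate 9. So r8c5=9.
Step 29. [r2c4∈{6}] r2c4 has the single candidate 6 ⇒ r2c4=6.
Step 30. [r4c2∈{4}] r4c2's peers cover all but 4 ⇒ r4c2=4.
Step 31. [r7c9∈{7}] nothing but 7 survives at r7c9, so r7c9=7.
Step 32. [r3c9∈{3}] r3c9 has the single candidate 3, so r3c9=3.
Step 33. [r5c6∈{2}] r5c6 has the single candidate 2, so r5c6=2.
Step 34. [r4c5∈{8}] r4c5 is down to just 8, so r4c5=8.

Answer: 6 8 3 2 5 7 9 1 4 / 5 9 1 6 4 3 7 2 8 / 2 7 4 8 1 9 5 6 3 / 7 4 5 9 8 1 2 3 6 / 8 6 9 5 3 2 4 7 1 / 1 3 2 7 6 4 8 5 9 / 4 1 8 3 2 5 6 9 7 / 3 5 7 4 9 6 1 8 2 / 9 2 6 1 7 8 3 4 5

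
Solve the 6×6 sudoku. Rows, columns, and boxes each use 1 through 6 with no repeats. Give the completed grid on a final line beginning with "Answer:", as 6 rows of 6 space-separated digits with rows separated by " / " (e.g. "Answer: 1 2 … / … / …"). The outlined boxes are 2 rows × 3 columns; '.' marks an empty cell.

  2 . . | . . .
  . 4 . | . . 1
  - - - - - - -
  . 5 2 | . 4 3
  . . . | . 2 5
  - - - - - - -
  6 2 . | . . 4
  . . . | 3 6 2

Step 1. [r5c3∈{1,3,5}] r5c3 is the only open cell in row 5 admitting 3, so r5c3=3.
Step 2. [r3c1∈{1}] r3c1 is down to just 1 ⇒ r3c1=1.
Step 3. [r1c6∈{6}] r1c6 is down to just 6. So r1c6=6.
Step 4. [r4c2∈{3,6}] col 2 places 6 nowhere but r4c2 ⇒ r4c2=6.
Step 5. [r1c2∈{1,3}] r1c2 is the only open cell in col 2 admitting 3. So r1c2=3.
Step 6. [r2c1∈{5}] r2c1 has the single candidate 5, so r2c1=5.
Step 7. [r6c3∈{1,4,5}] 5 has one home in row 6: r6c3 ⇒ r6c3=5.
Step 8. [r1c5∈{5}] nothing but 5 survives at r1c5 ⇒ r1c5=5.
Step 9. [r4c1∈{3,4}] 3 has one home in row 4: r4c1. So r4c1=3.
Step 10. [r4c4∈{1}] only 1 remains possible at r4c4 ⇒ r4c4=1.
Step 11. [r6c1∈{4}] nothing but 4 survives at r6c1, so r6c1=4.
Step 12. [r5c4∈{5}] nothing but 5 survives at r5c4, so r5c4=5.
Step 13. [r1c3∈{1}] nothing but 1 survives at r1c3, so r1c3=1.
Step 14. [r2c4∈{2}] nothing but 2 survives at r2c4 ⇒ r2c4=2.
Step 15. [r2c5∈{3}] nothing but 3 survives at r2c5. So r2c5=3.
Step 16. [r1c4∈{4}] only 4 remains possible at r1c4 ⇒ r1c4=4.
Step 17. [r5c5∈{1}] r5c5 has the single candidate 1, so r5c5=1.
Step 18. [r4c3∈{4}] r4c3's peers cover all but 4, so r4c3=4.
Step 19. [r3c4∈{6}] nothing but 6 survives at r3c4. So r3c4=6.
Step 20. [r2c3∈{6}] r2c3's peers cover all but 6. So r2c3=6.
Step 21. [r6c2∈{1}] r6c2 is down to just 1 ⇒ r6c2=1.

Answer: 2 3 1 4 5 6 / 5 4 6 2 3 1 / 1 5 2 6 4 3 / 3 6 4 1 2 5 / 6 2 3 5 1 4 / 4 1 5 3 6 2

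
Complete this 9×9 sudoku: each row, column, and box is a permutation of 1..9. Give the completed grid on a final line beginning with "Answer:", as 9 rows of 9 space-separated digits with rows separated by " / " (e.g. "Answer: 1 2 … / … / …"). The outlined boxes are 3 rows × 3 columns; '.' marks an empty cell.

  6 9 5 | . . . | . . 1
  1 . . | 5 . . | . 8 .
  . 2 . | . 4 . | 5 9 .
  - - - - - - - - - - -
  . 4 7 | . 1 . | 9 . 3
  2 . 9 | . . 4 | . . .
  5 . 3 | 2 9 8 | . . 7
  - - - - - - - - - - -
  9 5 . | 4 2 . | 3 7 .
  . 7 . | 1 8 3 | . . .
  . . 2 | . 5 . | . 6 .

Step 1. [r9c7∈{1,4,8}] across box 9, 1 lands solely at r9c7. So r9c7=1.
Step 2. [r8c1∈{4}] only 4 remains possible at r8c1. So r8c1=4.
Step 3. [r3c9∈{6}] r3c9's peers cover all but 6. So r3c9=6.
Step 4. [r2c6∈{2,6,7,9}] r2c6 is the only open cell in row 2 admitting 9. So r2c6=9.
Step 5. [r1c8∈{2,3,4}] r1c8 is the only open cell in col 8 admitting 3 ⇒ r1c8=3.
Step 6. [r1c5∈{7}] r1c5 is down to just 7, so r1c5=7.
Step 7. [r1c7∈{2,4}] r1c7 is the only open cell in row 1 admitting 4, so r1c7=4.
Step 8. [r4c4∈{6}] only 6 remains possible at r4c4 ⇒ r4c4=6.
Step 9. [r5c7∈{6,8}] across col 7, 8 lands solely at r5c7, so r5c7=8.
Step 10. [r9c2∈{3,8}] 8 has one home in col 2: r9c2 ⇒ r9c2=8.
Step 11. [r5c9∈{5}] r5c9's peers cover all but 5. So r5c9=5.
Step 12. [r8c7∈{2}] r8c7 has the single candidate 2. So r8c7=2.
Step 13. [r5c2∈{1,6}] row 5 places 6 nowhere but r5c2 ⇒ r5c2=6.
Step 14. [r5c4∈{3,7}] across row 5, 7 lands solely at r5c4. So r5c4=7.
Step 15. [r3c4∈{3,8}] in col 4, 3 fits only at r3c4 ⇒ r3c4=3.
Step 16. [r7c3∈{1,6}] across row 7, 1 lands solely at r7c3 ⇒ r7c3=1.
Step 17. [r3c3∈{8}] nothing but 8 survives at r3c3, so r3c3=8.
Step 18. [r5c8∈{1}] r5c8's peers cover all but 1. So r5c8=1.
Step 19. [r9c4∈{9}] r9c4's peers cover all but 9. So r9c4=9.
Step 20. [r4c1∈{8}] nothing but 8 survives at r4c1 ⇒ r4c1=8.
Step 21. [r6c8∈{4}] r6c8 is down to just 4. So r6c8=4.
Step 22. [r6c7∈{6}] only 6 remains possible at r6c7, so r6c7=6.
Step 23. [r8c8∈{5}] only 5 remains possible at r8c8. So r8c8=5.
Step 24. [r2c2∈{3}] r2c2 has the single candidate 3 ⇒ r2c2=3.
Step 25. [r8c3∈{6}] only 6 remains possible at r8c3. So r8c3=6.
Step 26. [r9c1∈{3}] r9c1's peers cover all but 3, so r9c1=3.
Step 27. [r2c7∈{7}] nothing but 7 survives at r2c7, so r2c7=7.
Step 28. [r2c9∈{2}] only 2 remains possible at r2c9, so r2c9=2.
Step 29. [r3c6∈{1}] r3c6's peers cover all but 1, so r3c6=1.
Step 30. [r3c1∈{7}] nothing but 7 survives at r3c1. So r3c1=7.
Step 31. [r9c6∈{7}] only 7 remains possible at r9c6, so r9c6=7.
Step 32. [r7c9∈{8}] r7c9's peers cover all but 8. So r7c9=8.
Step 33. [r5c5∈{3}] only 3 remains possible at r5c5, so r5c5=3.
Step 34. [r8c9∈{9}] r8c9 is down to just 9. So r8c9=9.
Step 35. [r2c3∈{4}] r2c3 is down to just 4 ⇒ r2c3=4.
Step 36. [r9c9∈{4}] r9c9 is down to just 4. So r9c9=4.
Step 37. [r4c8∈{2}] nothing but 2 survives at r4c8, so r4c8=2.
Step 38. [r1c6∈{2}] r1c6's peers cover all but 2, so r1c6=2.
Step 39. [r1c4∈{8}] r1c4's peers cover all but 8, so r1c4=8.
Step 40. [r7c6∈{6}] r7c6 has the single candidate 6, so r7c6=6.
Step 41. [r4c6∈{5}] r4c6's peers cover all but 5 ⇒ r4c6=5.
Step 42. [r6c2∈{1}] r6c2 has the single candidate 1. So r6c2=1.
Step 43. [r2c5∈{6}] nothing but 6 survives at r2c5 ⇒ r2c5=6.

Answer: 6 9 5 8 7 2 4 3 1 / 1 3 4 5 6 9 7 8 2 / 7 2 8 3 4 1 5 9 6 / 8 4 7 6 1 5 9 2 3 / 2 6 9 7 3 4 8 1 5 / 5 1 3 2 9 8 6 4 7 / 9 5 1 4 2 6 3 7 8 / 4 7 6 1 8 3 2 5 9 / 3 8 2 9 5 7 1 6 4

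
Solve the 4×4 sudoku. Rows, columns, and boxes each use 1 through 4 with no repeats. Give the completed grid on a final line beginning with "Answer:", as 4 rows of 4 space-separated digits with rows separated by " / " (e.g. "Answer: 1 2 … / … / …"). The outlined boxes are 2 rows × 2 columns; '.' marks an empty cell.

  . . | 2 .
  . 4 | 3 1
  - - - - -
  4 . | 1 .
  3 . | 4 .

Step 1. [r4c2∈{1,2}] in row 4, 1 fits only at r4c2, so r4c2=1.
Step 2. [r4c4∈{2}] r4c4's peers cover all but 2, so r4c4=2.
Step 3. [r2c1∈{2}] r2c1's peers cover all but 2. So r2c1=2.
Step 4. [r1c1∈{1}] r1c1 is down to just 1. So r1c1=1.
Step 5. [r3c2∈{2}] nothing but 2 survives at r3c2. So r3c2=2.
Step 6. [r1c2∈{3}] r1c2's peers cover all but 3. So r1c2=3.
Step 7. [r3c4∈{3}] only 3 remains possible at r3c4 ⇒ r3c4=3.
Step 8. [r1c4∈{4}] r1c4's peers cover all but 4 ⇒ r1c4=4.

Answer: 1 3 2 4 / 2 4 3 1 / 4 2 1 3 / 3 1 4 2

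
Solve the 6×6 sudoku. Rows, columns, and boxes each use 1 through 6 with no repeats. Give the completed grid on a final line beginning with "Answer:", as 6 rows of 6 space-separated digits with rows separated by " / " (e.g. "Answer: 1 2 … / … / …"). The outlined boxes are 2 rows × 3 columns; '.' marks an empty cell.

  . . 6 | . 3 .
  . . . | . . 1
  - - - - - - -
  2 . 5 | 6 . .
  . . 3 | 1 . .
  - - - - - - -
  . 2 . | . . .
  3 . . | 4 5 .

Step 1. [r3c5∈{4}] r3c5 is down to just 4 ⇒ r3c5=4.
Step 2. [r5c1∈{1,4,5,6}] 5 has one home in row 5: r5c1, so r5c1=5.
Step 3. [r2c1∈{4}] r2c1 is down to just 4, so r2c1=4.
Step 4. [r6c6∈{2,6}] row 6 places 2 nowhere but r6c6, so r6c6=2.
Step 5. [r1c4∈{2,5}] in row 1, 2 fits only at r1c4, so r1c4=2.
Step 6. [r6c3∈{1}] r6c3's peers cover all but 1, so r6c3=1.
Step 7. [r5c6∈{3,6}] across col 6, 6 lands solely at r5c6. So r5c6=6.
Step 8. [r2c4∈{5}] r2c4 is down to just 5. So r2c4=5.
Step 9. [r1c2∈{1,5}] r1c2 is the only open cell in row 1 admitting 5 ⇒ r1c2=5.
Step 10. [r6c2∈{6}] nothing but 6 survives at r6c2. So r6c2=6.
Step 11. [r4c2∈{4}] r4c2 is down to just 4. So r4c2=4.
Step 12. [r4c5∈{2}] r4c5's peers cover all but 2, so r4c5=2.
Step 13. [r5c4∈{3}] r5c4 has the single candidate 3, so r5c4=3.
Step 14. [r4c1∈{6}] r4c1's peers cover all but 6, so r4c1=6.
Step 15. [r2c3∈{2}] only 2 remains possible at r2c3, so r2c3=2.
Step 16. [r5c3∈{4}] r5c3 is down to just 4. So r5c3=4.
Step 17. [r4c6∈{5}] r4c6 is down to just 5 ⇒ r4c6=5.
Step 18. [r1c6∈{4}] r1c6 is down to just 4 ⇒ r1c6=4.
Step 19. [r3c6∈{3}] nothing but 3 survives at r3c6, so r3c6=3.
Step 20. [r1c1∈{1}] only 1 remains possible at r1c1, so r1c1=1.
Step 21. [r2c5∈{6}] r2c5's peers cover all but 6 ⇒ r2c5=6.
Step 22. [r3c2∈{1}] only 1 remains possible at r3c2, so r3c2=1.
Step 23. [r2c2∈{3}] nothing but 3 survives at r2c2 ⇒ r2c2=3.
Step 24. [r5c5∈{1}] nothing but 1 survives at r5c5 ⇒ r5c5=1.

Answer: 1 5 6 2 3 4 / 4 3 2 5 6 1 / 2 1 5 6 4 3 / 6 4 3 1 2 5 / 5 2 4 3 1 6 / 3 6 1 4 5 2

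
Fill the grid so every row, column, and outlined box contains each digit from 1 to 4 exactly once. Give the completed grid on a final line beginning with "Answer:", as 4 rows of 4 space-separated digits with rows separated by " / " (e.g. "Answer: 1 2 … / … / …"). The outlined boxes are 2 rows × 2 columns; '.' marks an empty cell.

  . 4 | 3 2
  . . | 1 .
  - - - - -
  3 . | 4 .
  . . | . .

Step 1. [r3c2∈{1,2}] 2 has one home in row 3: r3c2. So r3c2=2.
Step 2. [r4c2∈{1}] only 1 remains possible at r4c2. So r4c2=1.
Step 3. [r2c1∈{2}] only 2 remains possible at r2c1, so r2c1=2.
Step 4. [r1c1∈{1}] nothing but 1 survives at r1c1 ⇒ r1c1=1.
Step 5. [r3c4∈{1}] r3c4 is down to just 1, so r3c4=1.
Step 6. [r4c4∈{3}] r4c4's peers cover all but 3. So r4c4=3.
Step 7. [r4c3∈{2}] nothing but 2 survives at r4c3 ⇒ r4c3=2.
Step 8. [r2c2∈{3}] only 3 remains possible at r2c2, so r2c2=3.
Step 9. [r2c4∈{4}] nothing but 4 survives at r2c4. So r2c4=4.
Step 10. [r4c1∈{4}] nothing but 4 survives at r4c1, so r4c1=4.

Answer: 1 4 3 2 / 2 3 1 4 / 3 2 4 1 / 4 1 2 3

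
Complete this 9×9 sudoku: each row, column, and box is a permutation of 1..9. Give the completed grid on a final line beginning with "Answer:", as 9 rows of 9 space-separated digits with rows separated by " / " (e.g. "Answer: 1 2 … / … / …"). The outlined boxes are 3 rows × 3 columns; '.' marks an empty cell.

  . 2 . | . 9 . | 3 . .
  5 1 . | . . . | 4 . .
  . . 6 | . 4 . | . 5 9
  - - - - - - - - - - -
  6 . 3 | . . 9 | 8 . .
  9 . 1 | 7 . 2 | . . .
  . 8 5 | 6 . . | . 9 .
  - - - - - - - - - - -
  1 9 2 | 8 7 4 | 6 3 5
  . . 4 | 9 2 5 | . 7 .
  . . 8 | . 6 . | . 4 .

Step 1. [r1c3∈{7}] only 7 remains possible at r1c3 ⇒ r1c3=7.
Step 2. [r8c7∈{1}] r8c7 is down to just 1. So r8c7=1.
Step 3. [r3c2∈{3}] only 3 remains possible at r3c2 ⇒ r3c2=3.
Step 4. [r6c1∈{2,4,7}] 2 has one home in col 1: r6c1. So r6c1=2.
Step 5. [r6c9∈{1,3,4,7}] in row 6, 4 fits only at r6c9 ⇒ r6c9=4.
Step 6. [r4c2∈{4,7}] across box 4, 7 lands solely at r4c2 ⇒ r4c2=7.
Step 7. [r2c9∈{2,6,7,8}] 7 has one home in col 9: r2c9 ⇒ r2c9=7.
Step 8. [r3c7∈{2}] r3c7 has the single candidate 2, so r3c7=2.
Step 9. [r3c4∈{1}] r3c4's peers cover all but 1. So r3c4=1.
Step 10. [r9c4∈{3}] r9c4 is down to just 3, so r9c4=3.
Step 11. [r5c5∈{3,5,8}] 8 has one home in row 5: r5c5 ⇒ r5c5=8.
Step 12. [r5c8∈{6}] only 6 remains possible at r5c8. So r5c8=6.
Step 13. [r2c8∈{8}] nothing but 8 survives at r2c8, so r2c8=8.
Step 14. [r1c9∈{1,6}] col 9 places 6 nowhere but r1c9, so r1c9=6.
Step 15. [r4c9∈{1,2}] across col 9, 1 lands solely at r4c9, so r4c9=1.
Step 16. [r2c5∈{3}] r2c5 is down to just 3 ⇒ r2c5=3.
Step 17. [r3c1∈{8}] only 8 remains possible at r3c1. So r3c1=8.
Step 18. [r4c5∈{5}] r4c5 has the single candidate 5. So r4c5=5.
Step 19. [r6c6∈{1,3}] in row 6, 3 fits only at r6c6. So r6c6=3.
Step 20. [r4c8∈{2}] only 2 remains possible at r4c8 ⇒ r4c8=2.
Step 21. [r6c7∈{7}] r6c7 has the single candidate 7 ⇒ r6c7=7.
Step 22. [r8c9∈{8}] r8c9 has the single candidate 8, so r8c9=8.
Step 23. [r2c3∈{9}] nothing but 9 survives at r2c3. So r2c3=9.
Step 24. [r9c6∈{1}] r9c6 is down to just 1 ⇒ r9c6=1.
Step 25. [r5c9∈{3}] r5c9 has the single candidate 3, so r5c9=3.
Step 26. [r8c1∈{3}] nothing but 3 survives at r8c1 ⇒ r8c1=3.
Step 27. [r2c6∈{6}] nothing but 6 survives at r2c6 ⇒ r2c6=6.
Step 28. [r9c1∈{7}] r9c1 has the single candidate 7. So r9c1=7.
Step 29. [r9c9∈{2}] r9c9 has the single candidate 2. So r9c9=2.
Step 30. [r2c4∈{2}] r2c4 is down to just 2, so r2c4=2.
Step 31. [r4c4∈{4}] nothing but 4 survives at r4c4, so r4c4=4.
Step 32. [r9c7∈{9}] r9c7 is down to just 9. So r9c7=9.
Step 33. [r6c5∈{1}] nothing but 1 survives at r6c5 ⇒ r6c5=1.
Step 34. [r8c2∈{6}] r8c2's peers cover all but 6, so r8c2=6.
Step 35. [r1c4∈{5}] only 5 remains possible at r1c4. So r1c4=5.
Step 36. [r5c2∈{4}] r5c2 has the single candidate 4 ⇒ r5c2=4.
Step 37. [r3c6∈{7}] r3c6 has the single candidate 7 ⇒ r3c6=7.
Step 38. [r5c7∈{5}] nothing but 5 survives at r5c7. So r5c7=5.
Step 39. [r1c1∈{4}] nothing but 4 survives at r1c1. So r1c1=4.
Step 40. [r9c2∈{5}] only 5 remains possible at r9c2, so r9c2=5.
Step 41. [r1c6∈{8}] r1c6 has the single candidate 8, so r1c6=8.
Step 42. [r1c8∈{1}] nothing but 1 survives at r1c8, so r1c8=1.

Answer: 4 2 7 5 9 8 3 1 6 / 5 1 9 2 3 6 4 8 7 / 8 3 6 1 4 7 2 5 9 / 6 7 3 4 5 9 8 2 1 / 9 4 1 7 8 2 5 6 3 / 2 8 5 6 1 3 7 9 4 / 1 9 2 8 7 4 6 3 5 / 3 6 4 9 2 5 1 7 8 / 7 5 8 3 6 1 9 4 2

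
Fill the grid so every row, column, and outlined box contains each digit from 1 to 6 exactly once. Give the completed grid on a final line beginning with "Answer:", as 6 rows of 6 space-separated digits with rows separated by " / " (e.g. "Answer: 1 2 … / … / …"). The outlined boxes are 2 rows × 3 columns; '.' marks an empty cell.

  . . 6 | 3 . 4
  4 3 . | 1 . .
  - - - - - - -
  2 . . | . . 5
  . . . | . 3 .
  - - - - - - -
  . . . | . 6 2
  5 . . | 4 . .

Step 1. [r4c1∈{1,6}] 6 has one home in col 1: r4c1 ⇒ r4c1=6.
Step 2. [r6c5∈{1}] r6c5 has the single candidate 1, so r6c5=1.
Step 3. [r3c3∈{1,3,4}] across row 3, 3 lands solely at r3c3, so r3c3=3.
Step 4. [r3c2∈{1,4}] 1 has one home in row 3: r3c2, so r3c2=1.
Step 5. [r5c3∈{1,4}] across col 3, 1 lands solely at r5c3 ⇒ r5c3=1.
Step 6. [r4c3∈{4,5}] 4 has one home in col 3: r4c3. So r4c3=4.
Step 7. [r2c3∈{2,5}] col 3 places 5 nowhere but r2c3, so r2c3=5.
Step 8. [r1c2∈{2}] nothing but 2 survives at r1c2, so r1c2=2.
Step 9. [r1c5∈{5}] only 5 remains possible at r1c5, so r1c5=5.
Step 10. [r1c1∈{1}] r1c1's peers cover all but 1. So r1c1=1.
Step 11. [r4c2∈{5}] r4c2 is down to just 5, so r4c2=5.
Step 12. [r4c6∈{1}] nothing but 1 survives at r4c6. So r4c6=1.
Step 13. [r5c2∈{4}] r5c2 is down to just 4 ⇒ r5c2=4.
Step 14. [r3c5∈{4}] nothing but 4 survives at r3c5. So r3c5=4.
Step 15. [r2c5∈{2}] r2c5's peers cover all but 2 ⇒ r2c5=2.
Step 16. [r5c1∈{3}] only 3 remains possible at r5c1, so r5c1=3.
Step 17. [r6c2∈{6}] r6c2 is down to just 6. So r6c2=6.
Step 18. [r5c4∈{5}] r5c4 has the single candidate 5 ⇒ r5c4=5.
Step 19. [r3c4∈{6}] r3c4's peers cover all but 6, so r3c4=6.
Step 20. [r4c4∈{2}] nothing but 2 survives at r4c4. So r4c4=2.
Step 21. [r2c6∈{6}] r2c6 has the single candidate 6. So r2c6=6.
Step 22. [r6c3∈{2}] only 2 remains possible at r6c3, so r6c3=2.
Step 23. [r6c6∈{3}] nothing but 3 survives at r6c6 ⇒ r6c6=3.

Answer: 1 2 6 3 5 4 / 4 3 5 1 2 6 / 2 1 3 6 4 5 / 6 5 4 2 3 1 / 3 4 1 5 6 2 / 5 6 2 4 1 3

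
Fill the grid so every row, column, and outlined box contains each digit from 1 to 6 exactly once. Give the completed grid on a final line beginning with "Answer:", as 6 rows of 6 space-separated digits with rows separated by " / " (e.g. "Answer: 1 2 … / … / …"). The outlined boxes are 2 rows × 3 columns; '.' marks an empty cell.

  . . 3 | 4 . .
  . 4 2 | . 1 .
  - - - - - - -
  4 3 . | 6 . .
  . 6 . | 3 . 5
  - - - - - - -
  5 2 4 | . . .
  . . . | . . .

Step 1. [r6c6∈{1,2,3,4,6}] r6c6 is the only open cell in col 6 admitting 4. So r6c6=4.
Step 2. [r3c5∈{2}] r3c5 is down to just 2 ⇒ r3c5=2.
Step 3. [r6c2∈{1}] nothing but 1 survives at r6c2. So r6c2=1.
Step 4. [r2c1∈{6}] r2c1 is down to just 6 ⇒ r2c1=6.
Step 5. [r2c4∈{5}] nothing but 5 survives at r2c4 ⇒ r2c4=5.
Step 6. [r1c5∈{6}] r1c5 has the single candidate 6 ⇒ r1c5=6.
Step 7. [r4c3∈{1}] r4c3 is down to just 1, so r4c3=1.
Step 8. [r5c6∈{1,3,6}] in row 5, 6 fits only at r5c6 ⇒ r5c6=6.
Step 9. [r6c5∈{3,5}] across row 6, 5 lands solely at r6c5. So r6c5=5.
Step 10. [r5c5∈{3}] r5c5's peers cover all but 3 ⇒ r5c5=3.
Step 11. [r6c1∈{3}] nothing but 3 survives at r6c1, so r6c1=3.
Step 12. [r3c3∈{5}] nothing but 5 survives at r3c3. So r3c3=5.
Step 13. [r5c4∈{1}] only 1 remains possible at r5c4 ⇒ r5c4=1.
Step 14. [r1c6∈{2}] r1c6 has the single candidate 2 ⇒ r1c6=2.
Step 15. [r2c6∈{3}] r2c6's peers cover all but 3, so r2c6=3.
Step 16. [r4c1∈{2}] r4c1 has the single candidate 2 ⇒ r4c1=2.
Step 17. [r1c1∈{1}] nothing but 1 survives at r1c1 ⇒ r1c1=1.
Step 18. [r6c4∈{2}] r6c4 is down to just 2 ⇒ r6c4=2.
Step 19. [r6c3∈{6}] r6c3's peers cover all but 6 ⇒ r6c3=6.
Step 20. [r3c6∈{1}] r3c6 has the single candidate 1 ⇒ r3c6=1.
Step 21. [r1c2∈{5}] nothing but 5 survives at r1c2 ⇒ r1c2=5.
Step 22. [r4c5∈{4}] r4c5's peers cover all but 4 ⇒ r4c5=4.

Answer: 1 5 3 4 6 2 / 6 4 2 5 1 3 / 4 3 5 6 2 1 / 2 6 1 3 4 5 / 5 2 4 1 3 6 / 3 1 6 2 5 4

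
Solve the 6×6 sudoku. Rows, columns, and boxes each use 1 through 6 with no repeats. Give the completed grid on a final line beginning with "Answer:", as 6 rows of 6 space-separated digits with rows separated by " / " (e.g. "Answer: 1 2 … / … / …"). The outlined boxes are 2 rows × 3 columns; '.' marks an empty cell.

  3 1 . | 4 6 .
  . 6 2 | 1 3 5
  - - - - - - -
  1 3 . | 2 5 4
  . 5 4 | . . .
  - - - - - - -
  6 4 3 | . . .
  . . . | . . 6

Step 1. [r6c1∈{2,5}] r6c1 is the only open cell in col 1 admitting 5. So r6c1=5.
Step 2. [r4c5∈{1}] r4c5's peers cover all but 1, so r4c5=1.
Step 3. [r5c5∈{2}] r5c5 has the single candidate 2 ⇒ r5c5=2.
Step 4. [r4c6∈{3}] only 3 remains possible at r4c6. So r4c6=3.
Step 5. [r6c5∈{4}] nothing but 4 survives at r6c5. So r6c5=4.
Step 6. [r3c3∈{6}] nothing but 6 survives at r3c3. So r3c3=6.
Step 7. [r5c4∈{5}] r5c4 has the single candidate 5. So r5c4=5.
Step 8. [r1c3∈{5}] nothing but 5 survives at r1c3 ⇒ r1c3=5.
Step 9. [r6c2∈{2}] r6c2 has the single candidate 2 ⇒ r6c2=2.
Step 10. [r4c4∈{6}] r4c4's peers cover all but 6. So r4c4=6.
Step 11. [r2c1∈{4}] r2c1's peers cover all but 4 ⇒ r2c1=4.
Step 12. [r1c6∈{2}] r1c6 has the single candidate 2 ⇒ r1c6=2.
Step 13. [r4c1∈{2}] nothing but 2 survives at r4c1. So r4c1=2.
Step 14. [r6c4∈{3}] only 3 remains possible at r6c4, so r6c4=3.
Step 15. [r6c3∈{1}] nothing but 1 survives at r6c3 ⇒ r6c3=1.
Step 16. [r5c6∈{1}] nothing but 1 survives at r5c6, so r5c6=1.

Answer: 3 1 5 4 6 2 / 4 6 2 1 3 5 / 1 3 6 2 5 4 / 2 5 4 6 1 3 / 6 4 3 5 2 1 / 5 2 1 3 4 6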